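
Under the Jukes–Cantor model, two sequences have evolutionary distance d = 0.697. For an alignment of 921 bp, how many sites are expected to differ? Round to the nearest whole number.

418

Invert JC69: p = (3/4)(1 − e^(−4d/3)) = 0.75 × (1 − e^(-0.929333)) = 0.75 × (1 − 0.394817) = 0.453887.
Expected differing sites = pL ≈ 0.453887 × 921 = 418.029927 ≈ 418.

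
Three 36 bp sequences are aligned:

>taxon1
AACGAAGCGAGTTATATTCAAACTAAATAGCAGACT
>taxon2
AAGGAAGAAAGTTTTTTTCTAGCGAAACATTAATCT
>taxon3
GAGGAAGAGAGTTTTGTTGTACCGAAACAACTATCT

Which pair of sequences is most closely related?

taxon1–taxon2: 13/36 differ, p = 0.361, d = 0.493.
taxon1–taxon3: 14/36 differ, p = 0.389, d = 0.548.
taxon2–taxon3: 8/36 differ, p = 0.222, d = 0.264.
The smallest distance is between taxon2 and taxon3.

taxon2 and taxon3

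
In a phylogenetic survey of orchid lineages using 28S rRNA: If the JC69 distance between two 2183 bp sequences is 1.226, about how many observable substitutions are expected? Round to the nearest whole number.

1318

Invert JC69: p = (3/4)(1 − e^(−4d/3)) = 0.75 × (1 − e^(-1.634667)) = 0.75 × (1 − 0.195017) = 0.603737.
Expected differing sites = pL ≈ 0.603737 × 2183 = 1317.957871 ≈ 1318.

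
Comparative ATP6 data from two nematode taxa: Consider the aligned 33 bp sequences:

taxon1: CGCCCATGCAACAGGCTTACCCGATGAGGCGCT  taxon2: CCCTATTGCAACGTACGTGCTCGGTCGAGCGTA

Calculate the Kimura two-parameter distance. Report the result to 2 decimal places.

Of 33 sites, 9 differences are transitions and 7 are transversions, so P = 9/33 ≈ 0.272727 and Q = 7/33 ≈ 0.212121.
Under the Kimura two-parameter model, d = −½ ln(1 − 2P − Q) − ¼ ln(1 − 2Q).
1 − 2P − Q = 0.242425, giving −½ ln(0.242425) = 0.708531.
1 − 2Q = 0.575758, giving −¼ ln(0.575758) = 0.138017.
d = 0.708531 + 0.138017 = 0.846548.

0.85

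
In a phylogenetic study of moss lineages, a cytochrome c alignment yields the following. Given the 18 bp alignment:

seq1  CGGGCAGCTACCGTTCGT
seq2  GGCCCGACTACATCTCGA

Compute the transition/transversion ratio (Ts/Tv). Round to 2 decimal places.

Transitions are A↔G and C↔T; transversions are all other mismatches.
Transitions: 3. Transversions: 6.
R = 3/6 = 0.50.

0.50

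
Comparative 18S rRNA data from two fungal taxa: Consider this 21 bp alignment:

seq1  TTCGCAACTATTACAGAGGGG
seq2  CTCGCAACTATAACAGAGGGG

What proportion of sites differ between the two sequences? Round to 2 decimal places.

The sequences differ at 2 of 21 positions (sites 1, 12).
p = 2/21 = 0.095238… ≈ 0.10 (to 2 d.p.).

0.10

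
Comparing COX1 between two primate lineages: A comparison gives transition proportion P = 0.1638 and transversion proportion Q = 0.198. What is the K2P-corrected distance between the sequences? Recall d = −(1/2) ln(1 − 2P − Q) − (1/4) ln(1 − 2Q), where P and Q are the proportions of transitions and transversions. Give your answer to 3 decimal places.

Under the Kimura two-parameter model, d = −½ ln(1 − 2P − Q) − ¼ ln(1 − 2Q).
1 − 2P − Q = 0.4744, giving −½ ln(0.4744) = 0.372852.
1 − 2Q = 0.604, giving −¼ ln(0.604) = 0.126045.
d = 0.372852 + 0.126045 = 0.498897.

0.499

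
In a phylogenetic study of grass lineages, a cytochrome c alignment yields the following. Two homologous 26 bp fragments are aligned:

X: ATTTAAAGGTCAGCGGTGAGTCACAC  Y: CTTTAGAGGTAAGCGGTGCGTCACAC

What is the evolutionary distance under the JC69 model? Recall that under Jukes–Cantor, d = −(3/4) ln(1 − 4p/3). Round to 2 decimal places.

The sequences differ at 4 of 26 sites (1, 6, 11, 19), so p = 4/26 ≈ 0.153846.
d = −(3/4) ln(1 − 4p/3) = −0.75 ln(1 − 0.205128) = −0.75 ln(0.794872)
  = −0.75 × (-0.229574) = 0.172181 substitutions/site.

0.17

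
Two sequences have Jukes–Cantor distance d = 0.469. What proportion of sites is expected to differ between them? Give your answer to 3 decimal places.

0.349

p = (3/4)(1 − e^(−4d/3)) = 0.75 × (1 − e^(-0.625333)) = 0.75 × (1 − 0.535083) = 0.348688.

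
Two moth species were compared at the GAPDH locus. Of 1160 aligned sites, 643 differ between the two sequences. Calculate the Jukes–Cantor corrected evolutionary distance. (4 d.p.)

p = 643/1160 ≈ 0.55431.
d = −(3/4) ln(1 − 4p/3) = −0.75 ln(1 − 0.73908) = −0.75 ln(0.26092)
  = −0.75 × (-1.343541) = 1.007656 substitutions/site.

1.0077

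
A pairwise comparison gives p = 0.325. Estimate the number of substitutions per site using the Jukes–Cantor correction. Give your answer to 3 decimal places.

0.426

d = −(3/4) ln(1 − 4p/3) = −0.75 ln(1 − 0.433333) = −0.75 ln(0.566667)
  = −0.75 × (-0.567983) = 0.425987 substitutions/site.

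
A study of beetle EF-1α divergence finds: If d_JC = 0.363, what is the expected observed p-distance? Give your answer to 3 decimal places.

0.288

p = (3/4)(1 − e^(−4d/3)) = 0.75 × (1 − e^(-0.484)) = 0.75 × (1 − 0.616313) = 0.287765.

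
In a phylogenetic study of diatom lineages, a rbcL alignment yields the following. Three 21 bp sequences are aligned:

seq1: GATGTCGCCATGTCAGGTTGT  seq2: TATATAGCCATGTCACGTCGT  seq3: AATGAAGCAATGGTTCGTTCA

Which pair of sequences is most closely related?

seq1 and seq2

seq1–seq2: 5/21 differ, p = 0.238, d = 0.286.
seq1–seq3: 10/21 differ, p = 0.476, d = 0.756.
seq2–seq3: 10/21 differ, p = 0.476, d = 0.756.
The smallest distance is between seq1 and seq2.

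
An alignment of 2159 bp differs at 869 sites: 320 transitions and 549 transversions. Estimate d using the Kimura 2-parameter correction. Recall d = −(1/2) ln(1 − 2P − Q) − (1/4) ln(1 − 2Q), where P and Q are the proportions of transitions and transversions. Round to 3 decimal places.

P = 320/2159 ≈ 0.148217 and Q = 549/2159 ≈ 0.254284.
Under the Kimura two-parameter model, d = −½ ln(1 − 2P − Q) − ¼ ln(1 − 2Q).
1 − 2P − Q = 0.449282, giving −½ ln(0.449282) = 0.400052.
1 − 2Q = 0.491432, giving −¼ ln(0.491432) = 0.177608.
d = 0.400052 + 0.177608 = 0.577660.

0.578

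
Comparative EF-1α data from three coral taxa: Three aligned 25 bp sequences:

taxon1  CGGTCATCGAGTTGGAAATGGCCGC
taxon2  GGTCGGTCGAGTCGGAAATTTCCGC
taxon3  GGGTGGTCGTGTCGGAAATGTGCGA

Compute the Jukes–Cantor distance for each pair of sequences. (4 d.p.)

d(taxon1,taxon2) = 0.4172, d(taxon1,taxon3) = 0.4172, d(taxon2,taxon3) = 0.2892

taxon1–taxon2: 8/25 sites differ → p = 0.32, d = −0.75 ln(1 − 0.426667) = 0.417216 ≈ 0.4172.
taxon1–taxon3: 8/25 sites differ → p = 0.32, d = −0.75 ln(1 − 0.426667) = 0.417216 ≈ 0.4172.
taxon2–taxon3: 6/25 sites differ → p = 0.24, d = −0.75 ln(1 − 0.32) = 0.289247 ≈ 0.2892.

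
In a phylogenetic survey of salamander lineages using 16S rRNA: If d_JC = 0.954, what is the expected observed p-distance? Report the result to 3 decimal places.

0.540

p = (3/4)(1 − e^(−4d/3)) = 0.75 × (1 − e^(-1.272)) = 0.75 × (1 − 0.280271) = 0.539797.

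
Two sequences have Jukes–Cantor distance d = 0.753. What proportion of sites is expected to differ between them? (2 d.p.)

0.48

p = (3/4)(1 − e^(−4d/3)) = 0.75 × (1 − e^(-1.004)) = 0.75 × (1 − 0.366411) = 0.475192.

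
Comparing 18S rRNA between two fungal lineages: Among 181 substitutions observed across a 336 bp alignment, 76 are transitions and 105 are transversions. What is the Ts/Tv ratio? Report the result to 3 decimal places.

0.724

R = 76/105 = 0.723809… ≈ 0.724 (to 3 d.p.).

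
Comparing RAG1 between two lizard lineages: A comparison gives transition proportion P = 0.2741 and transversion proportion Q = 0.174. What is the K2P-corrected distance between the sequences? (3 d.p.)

0.747

Under the Kimura two-parameter model, d = −½ ln(1 − 2P − Q) − ¼ ln(1 − 2Q).
1 − 2P − Q = 0.2778, giving −½ ln(0.2778) = 0.640427.
1 − 2Q = 0.652, giving −¼ ln(0.652) = 0.106928.
d = 0.640427 + 0.106928 = 0.747355.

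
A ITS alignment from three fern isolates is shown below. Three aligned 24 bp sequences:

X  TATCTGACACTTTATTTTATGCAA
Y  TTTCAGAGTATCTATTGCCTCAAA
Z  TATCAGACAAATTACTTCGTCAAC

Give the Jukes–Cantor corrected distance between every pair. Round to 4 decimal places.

d(X,Y) = 0.7083, d(X,Z) = 0.5199, d(Y,Z) = 0.5199

X–Y: 11/24 sites differ → p ≈ 0.458333, d = −0.75 ln(1 − 0.611111) = 0.708346 ≈ 0.7083.
X–Z: 9/24 sites differ → p = 0.375, d = −0.75 ln(1 − 0.5) = 0.519860 ≈ 0.5199.
Y–Z: 9/24 sites differ → p = 0.375, d = −0.75 ln(1 − 0.5) = 0.519860 ≈ 0.5199.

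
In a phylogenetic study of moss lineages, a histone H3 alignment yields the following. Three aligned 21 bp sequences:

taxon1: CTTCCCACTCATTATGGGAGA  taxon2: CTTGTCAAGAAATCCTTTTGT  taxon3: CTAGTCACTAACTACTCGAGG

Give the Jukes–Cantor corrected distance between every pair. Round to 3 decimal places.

d(taxon1,taxon2) = 1.309, d(taxon1,taxon3) = 0.635, d(taxon2,taxon3) = 0.635

taxon1–taxon2: 13/21 sites differ → p ≈ 0.619048, d = −0.75 ln(1 − 0.825397) = 1.308930 ≈ 1.309.
taxon1–taxon3: 9/21 sites differ → p ≈ 0.428571, d = −0.75 ln(1 − 0.571428) = 0.635472 ≈ 0.635.
taxon2–taxon3: 9/21 sites differ → p ≈ 0.428571, d = −0.75 ln(1 − 0.571428) = 0.635472 ≈ 0.635.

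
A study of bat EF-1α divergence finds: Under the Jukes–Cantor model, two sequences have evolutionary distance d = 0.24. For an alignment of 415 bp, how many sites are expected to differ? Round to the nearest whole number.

85

Invert JC69: p = (3/4)(1 − e^(−4d/3)) = 0.75 × (1 − e^(-0.32)) = 0.75 × (1 − 0.726149) = 0.205388.
Expected differing sites = pL ≈ 0.205388 × 415 = 85.23602 ≈ 85.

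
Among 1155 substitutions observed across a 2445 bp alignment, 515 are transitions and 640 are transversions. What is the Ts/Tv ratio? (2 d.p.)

R = 515/640 = 0.804687… ≈ 0.80 (to 2 d.p.).

0.80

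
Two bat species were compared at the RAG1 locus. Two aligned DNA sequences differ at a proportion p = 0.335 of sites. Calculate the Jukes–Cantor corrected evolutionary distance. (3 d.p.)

d = −(3/4) ln(1 − 4p/3) = −0.75 ln(1 − 0.446667) = −0.75 ln(0.553333)
  = −0.75 × (-0.591795) = 0.443846 substitutions/site.

0.444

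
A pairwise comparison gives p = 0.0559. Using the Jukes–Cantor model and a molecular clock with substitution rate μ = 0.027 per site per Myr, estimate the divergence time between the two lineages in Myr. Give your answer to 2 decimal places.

1.08

d = −(3/4) ln(1 − 4p/3) = −0.75 ln(1 − 0.074533) = −0.75 ln(0.925467)
  = −0.75 × (-0.077457) = 0.058093 substitutions/site.
Under a molecular clock d = 2μt, so t = d/(2μ) = 0.058093 / (2 × 0.027) = 1.08 Myr.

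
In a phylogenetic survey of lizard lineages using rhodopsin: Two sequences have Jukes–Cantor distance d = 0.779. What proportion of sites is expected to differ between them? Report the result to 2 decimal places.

p = (3/4)(1 − e^(−4d/3)) = 0.75 × (1 − e^(-1.038667)) = 0.75 × (1 − 0.353926) = 0.484556.

0.48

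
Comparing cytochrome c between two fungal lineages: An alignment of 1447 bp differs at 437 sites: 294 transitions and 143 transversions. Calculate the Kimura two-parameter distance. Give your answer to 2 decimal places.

0.41

P = 294/1447 ≈ 0.203179 and Q = 143/1447 ≈ 0.098825.
Under the Kimura two-parameter model, d = −½ ln(1 − 2P − Q) − ¼ ln(1 − 2Q).
1 − 2P − Q = 0.494817, giving −½ ln(0.494817) = 0.351784.
1 − 2Q = 0.80235, giving −¼ ln(0.80235) = 0.055053.
d = 0.351784 + 0.055053 = 0.406837.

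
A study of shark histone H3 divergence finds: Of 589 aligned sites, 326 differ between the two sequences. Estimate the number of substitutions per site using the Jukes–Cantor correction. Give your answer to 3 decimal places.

p = 326/589 ≈ 0.55348.
d = −(3/4) ln(1 − 4p/3) = −0.75 ln(1 − 0.737973) = −0.75 ln(0.262027)
  = −0.75 × (-1.339308) = 1.004481 substitutions/site.

1.004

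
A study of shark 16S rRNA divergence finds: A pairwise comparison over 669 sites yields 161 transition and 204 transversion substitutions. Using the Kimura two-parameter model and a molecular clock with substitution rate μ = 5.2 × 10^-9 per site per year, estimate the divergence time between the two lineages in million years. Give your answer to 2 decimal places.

96.81

P = 161/669 ≈ 0.240658 and Q = 204/669 ≈ 0.304933.
Under the Kimura two-parameter model, d = −½ ln(1 − 2P − Q) − ¼ ln(1 − 2Q).
1 − 2P − Q = 0.213751, giving −½ ln(0.213751) = 0.771472.
1 − 2Q = 0.390134, giving −¼ ln(0.390134) = 0.235316.
d = 0.771472 + 0.235316 = 1.006788.
Under a molecular clock d = 2μt, so t = d/(2μ) = 1.006788 / (2 × 5.2 × 10^-9) = 96.81 million years.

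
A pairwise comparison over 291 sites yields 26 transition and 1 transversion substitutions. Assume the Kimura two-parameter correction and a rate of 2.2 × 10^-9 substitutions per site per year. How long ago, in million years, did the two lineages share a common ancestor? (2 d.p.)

P = 26/291 ≈ 0.089347 and Q = 1/291 ≈ 0.003436.
Under the Kimura two-parameter model, d = −½ ln(1 − 2P − Q) − ¼ ln(1 − 2Q).
1 − 2P − Q = 0.81787, giving −½ ln(0.81787) = 0.100526.
1 − 2Q = 0.993128, giving −¼ ln(0.993128) = 0.001724.
d = 0.100526 + 0.001724 = 0.102250.
Under a molecular clock d = 2μt, so t = d/(2μ) = 0.102250 / (2 × 2.2 × 10^-9) = 23.24 million years.

23.24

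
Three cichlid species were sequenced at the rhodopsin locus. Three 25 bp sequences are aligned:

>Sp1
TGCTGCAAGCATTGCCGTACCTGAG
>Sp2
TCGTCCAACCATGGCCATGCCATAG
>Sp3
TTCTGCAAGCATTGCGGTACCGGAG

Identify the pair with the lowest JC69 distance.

Sp1–Sp2: 9/25 differ, p = 0.360, d = 0.490.
Sp1–Sp3: 3/25 differ, p = 0.120, d = 0.131.
Sp2–Sp3: 10/25 differ, p = 0.400, d = 0.572.
The smallest distance is between Sp1 and Sp3.

Sp1 and Sp3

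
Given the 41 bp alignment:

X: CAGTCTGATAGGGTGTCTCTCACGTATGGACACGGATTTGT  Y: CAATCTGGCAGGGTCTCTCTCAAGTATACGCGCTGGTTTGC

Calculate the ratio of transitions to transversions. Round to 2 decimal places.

Transitions are A↔G and C↔T; transversions are all other mismatches.
Transitions: 8. Transversions: 4.
R = 8/4 = 2.00.

2.00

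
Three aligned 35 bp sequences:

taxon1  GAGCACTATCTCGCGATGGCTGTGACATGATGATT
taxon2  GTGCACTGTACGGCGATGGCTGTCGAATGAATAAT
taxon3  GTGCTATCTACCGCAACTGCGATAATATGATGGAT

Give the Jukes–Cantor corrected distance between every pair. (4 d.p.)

d(taxon1,taxon2) = 0.4073, d(taxon1,taxon3) = 0.6355, d(taxon2,taxon3) = 0.6355

taxon1–taxon2: 11/35 sites differ → p ≈ 0.314286, d = −0.75 ln(1 − 0.419048) = 0.407315 ≈ 0.4073.
taxon1–taxon3: 15/35 sites differ → p ≈ 0.428571, d = −0.75 ln(1 − 0.571428) = 0.635472 ≈ 0.6355.
taxon2–taxon3: 15/35 sites differ → p ≈ 0.428571, d = −0.75 ln(1 − 0.571428) = 0.635472 ≈ 0.6355.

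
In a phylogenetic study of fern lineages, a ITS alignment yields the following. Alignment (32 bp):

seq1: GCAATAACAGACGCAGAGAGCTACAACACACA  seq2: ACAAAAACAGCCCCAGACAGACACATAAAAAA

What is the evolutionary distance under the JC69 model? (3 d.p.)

The sequences differ at 11 of 32 sites, so p = 11/32 = 0.34375.
d = −(3/4) ln(1 − 4p/3) = −0.75 ln(1 − 0.458333) = −0.75 ln(0.541667)
  = −0.75 × (-0.613104) = 0.459828 substitutions/site.

0.460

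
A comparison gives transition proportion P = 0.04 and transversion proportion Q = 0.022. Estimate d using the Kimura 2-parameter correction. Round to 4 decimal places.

Under the Kimura two-parameter model, d = −½ ln(1 − 2P − Q) − ¼ ln(1 − 2Q).
1 − 2P − Q = 0.898, giving −½ ln(0.898) = 0.053793.
1 − 2Q = 0.956, giving −¼ ln(0.956) = 0.011249.
d = 0.053793 + 0.011249 = 0.065042.

0.0650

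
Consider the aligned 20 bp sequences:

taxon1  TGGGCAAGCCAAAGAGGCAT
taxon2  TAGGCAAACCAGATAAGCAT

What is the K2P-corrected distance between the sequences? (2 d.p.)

0.33

Of 20 sites, 4 differences are transitions and 1 are transversions, so P = 4/20 = 0.2 and Q = 1/20 = 0.05.
Under the Kimura two-parameter model, d = −½ ln(1 − 2P − Q) − ¼ ln(1 − 2Q).
1 − 2P − Q = 0.55, giving −½ ln(0.55) = 0.298919.
1 − 2Q = 0.9, giving −¼ ln(0.9) = 0.026340.
d = 0.298919 + 0.026340 = 0.325259.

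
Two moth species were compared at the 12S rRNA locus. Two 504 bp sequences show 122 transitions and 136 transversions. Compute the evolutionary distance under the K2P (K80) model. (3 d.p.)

P = 122/504 ≈ 0.242063 and Q = 136/504 ≈ 0.269841.
Under the Kimura two-parameter model, d = −½ ln(1 − 2P − Q) − ¼ ln(1 − 2Q).
1 − 2P − Q = 0.246033, giving −½ ln(0.246033) = 0.701145.
1 − 2Q = 0.460318, giving −¼ ln(0.460318) = 0.193959.
d = 0.701145 + 0.193959 = 0.895104.

0.895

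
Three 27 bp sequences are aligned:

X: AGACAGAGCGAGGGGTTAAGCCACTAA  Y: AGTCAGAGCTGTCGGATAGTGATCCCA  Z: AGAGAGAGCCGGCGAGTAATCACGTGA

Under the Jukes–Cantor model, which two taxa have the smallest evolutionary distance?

X and Z

X–Y: 13/27 differ, p = 0.481, d = 0.770.
X–Z: 11/27 differ, p = 0.407, d = 0.588.
Y–Z: 12/27 differ, p = 0.444, d = 0.673.
The smallest distance is between X and Z.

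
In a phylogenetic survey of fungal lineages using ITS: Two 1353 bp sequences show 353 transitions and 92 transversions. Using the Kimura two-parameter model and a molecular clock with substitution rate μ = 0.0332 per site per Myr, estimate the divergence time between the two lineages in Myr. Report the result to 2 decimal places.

P = 353/1353 ≈ 0.260902 and Q = 92/1353 ≈ 0.067997.
Under the Kimura two-parameter model, d = −½ ln(1 − 2P − Q) − ¼ ln(1 − 2Q).
1 − 2P − Q = 0.410199, giving −½ ln(0.410199) = 0.445556.
1 − 2Q = 0.864006, giving −¼ ln(0.864006) = 0.036544.
d = 0.445556 + 0.036544 = 0.482100.
Under a molecular clock d = 2μt, so t = d/(2μ) = 0.482100 / (2 × 0.0332) = 7.26 Myr.

7.26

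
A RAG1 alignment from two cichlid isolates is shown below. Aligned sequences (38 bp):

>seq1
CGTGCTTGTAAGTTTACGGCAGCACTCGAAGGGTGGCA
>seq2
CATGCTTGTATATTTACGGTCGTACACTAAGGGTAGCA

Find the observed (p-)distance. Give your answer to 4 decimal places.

The sequences differ at 9 of 38 positions (sites 2, 11, 12, 20, 21, 23, 26, 28, 35).
p = 9/38 = 0.236842… ≈ 0.2368 (to 4 d.p.).

0.2368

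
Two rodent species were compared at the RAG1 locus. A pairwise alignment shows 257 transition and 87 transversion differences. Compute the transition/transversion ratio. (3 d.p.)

R = 257/87 = 2.954022… ≈ 2.954 (to 3 d.p.).

2.954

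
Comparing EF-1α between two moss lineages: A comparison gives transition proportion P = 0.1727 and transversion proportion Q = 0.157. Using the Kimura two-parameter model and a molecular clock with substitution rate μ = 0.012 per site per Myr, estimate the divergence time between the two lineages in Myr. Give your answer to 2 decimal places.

18.47

Under the Kimura two-parameter model, d = −½ ln(1 − 2P − Q) − ¼ ln(1 − 2Q).
1 − 2P − Q = 0.4976, giving −½ ln(0.4976) = 0.348979.
1 − 2Q = 0.686, giving −¼ ln(0.686) = 0.094219.
d = 0.348979 + 0.094219 = 0.443198.
Under a molecular clock d = 2μt, so t = d/(2μ) = 0.443198 / (2 × 0.012) = 18.47 Myr.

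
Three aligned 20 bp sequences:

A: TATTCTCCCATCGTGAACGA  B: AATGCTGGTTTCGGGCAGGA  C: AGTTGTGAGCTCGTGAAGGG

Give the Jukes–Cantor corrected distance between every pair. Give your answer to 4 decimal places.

A–B: 9/20 sites differ → p = 0.45, d = −0.75 ln(1 − 0.6) = 0.687218 ≈ 0.6872.
A–C: 9/20 sites differ → p = 0.45, d = −0.75 ln(1 − 0.6) = 0.687218 ≈ 0.6872.
B–C: 9/20 sites differ → p = 0.45, d = −0.75 ln(1 − 0.6) = 0.687218 ≈ 0.6872.

d(A,B) = 0.6872, d(A,C) = 0.6872, d(B,C) = 0.6872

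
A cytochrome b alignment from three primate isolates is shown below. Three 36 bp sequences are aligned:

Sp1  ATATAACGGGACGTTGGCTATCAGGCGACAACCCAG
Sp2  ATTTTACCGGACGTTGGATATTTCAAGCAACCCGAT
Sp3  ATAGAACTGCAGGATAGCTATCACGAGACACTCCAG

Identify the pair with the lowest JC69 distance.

Sp1–Sp2: 14/36 differ, p = 0.389, d = 0.548.
Sp1–Sp3: 10/36 differ, p = 0.278, d = 0.347.
Sp2–Sp3: 17/36 differ, p = 0.472, d = 0.745.
The smallest distance is between Sp1 and Sp3.

Sp1 and Sp3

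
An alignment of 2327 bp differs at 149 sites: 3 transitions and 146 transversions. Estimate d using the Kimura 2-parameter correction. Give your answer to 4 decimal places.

0.0673

P = 3/2327 ≈ 0.001289 and Q = 146/2327 ≈ 0.062742.
Under the Kimura two-parameter model, d = −½ ln(1 − 2P − Q) − ¼ ln(1 − 2Q).
1 − 2P − Q = 0.93468, giving −½ ln(0.93468) = 0.033776.
1 − 2Q = 0.874516, giving −¼ ln(0.874516) = 0.033521.
d = 0.033776 + 0.033521 = 0.067297.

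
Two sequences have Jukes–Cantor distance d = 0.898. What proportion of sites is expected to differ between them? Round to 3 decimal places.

0.524

p = (3/4)(1 − e^(−4d/3)) = 0.75 × (1 − e^(-1.197333)) = 0.75 × (1 − 0.301999) = 0.523501.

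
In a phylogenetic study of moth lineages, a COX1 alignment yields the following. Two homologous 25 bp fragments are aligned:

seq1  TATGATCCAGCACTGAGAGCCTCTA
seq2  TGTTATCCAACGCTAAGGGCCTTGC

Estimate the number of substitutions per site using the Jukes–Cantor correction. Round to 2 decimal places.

The sequences differ at 9 of 25 sites (2, 4, 10, 12, 15, 18, 23, 24, 25), so p = 9/25 = 0.36.
d = −(3/4) ln(1 − 4p/3) = −0.75 ln(1 − 0.48) = −0.75 ln(0.52)
  = −0.75 × (-0.653926) = 0.490445 substitutions/site.

0.49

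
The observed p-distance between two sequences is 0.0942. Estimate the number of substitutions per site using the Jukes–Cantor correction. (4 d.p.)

0.1007

d = −(3/4) ln(1 − 4p/3) = −0.75 ln(1 − 0.1256) = −0.75 ln(0.8744)
  = −0.75 × (-0.134217) = 0.100663 substitutions/site.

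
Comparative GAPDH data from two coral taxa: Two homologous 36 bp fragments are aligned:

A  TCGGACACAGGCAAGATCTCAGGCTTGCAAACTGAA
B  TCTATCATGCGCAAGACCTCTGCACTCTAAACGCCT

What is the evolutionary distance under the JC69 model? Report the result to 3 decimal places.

0.745

The sequences differ at 17 of 36 sites, so p = 17/36 ≈ 0.472222.
d = −(3/4) ln(1 − 4p/3) = −0.75 ln(1 − 0.629629) = −0.75 ln(0.370371)
  = −0.75 × (-0.993250) = 0.744938 substitutions/site.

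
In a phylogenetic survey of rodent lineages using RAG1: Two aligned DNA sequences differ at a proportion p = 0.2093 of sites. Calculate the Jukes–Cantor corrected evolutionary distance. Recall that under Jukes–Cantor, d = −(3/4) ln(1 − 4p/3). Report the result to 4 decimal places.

0.2454

d = −(3/4) ln(1 − 4p/3) = −0.75 ln(1 − 0.279067) = −0.75 ln(0.720933)
  = −0.75 × (-0.327209) = 0.245407 substitutions/site.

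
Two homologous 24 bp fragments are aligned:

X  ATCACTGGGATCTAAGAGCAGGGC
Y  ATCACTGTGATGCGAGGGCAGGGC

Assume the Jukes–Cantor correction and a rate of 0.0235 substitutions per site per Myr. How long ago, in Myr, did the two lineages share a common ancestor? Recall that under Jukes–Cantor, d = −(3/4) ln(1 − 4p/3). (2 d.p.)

5.19

The sequences differ at 5 of 24 sites (8, 12, 13, 14, 17), so p = 5/24 ≈ 0.208333.
d = −(3/4) ln(1 − 4p/3) = −0.75 ln(1 − 0.277777) = −0.75 ln(0.722223)
  = −0.75 × (-0.325421) = 0.244066 substitutions/site.
Under a molecular clock d = 2μt, so t = d/(2μ) = 0.244066 / (2 × 0.0235) = 5.19 Myr.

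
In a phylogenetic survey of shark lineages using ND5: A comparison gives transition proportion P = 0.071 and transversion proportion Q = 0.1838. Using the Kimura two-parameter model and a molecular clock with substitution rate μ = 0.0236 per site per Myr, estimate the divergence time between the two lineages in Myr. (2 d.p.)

6.60

Under the Kimura two-parameter model, d = −½ ln(1 − 2P − Q) − ¼ ln(1 − 2Q).
1 − 2P − Q = 0.6742, giving −½ ln(0.6742) = 0.197114.
1 − 2Q = 0.6324, giving −¼ ln(0.6324) = 0.114558.
d = 0.197114 + 0.114558 = 0.311672.
Under a molecular clock d = 2μt, so t = d/(2μ) = 0.311672 / (2 × 0.0236) = 6.60 Myr.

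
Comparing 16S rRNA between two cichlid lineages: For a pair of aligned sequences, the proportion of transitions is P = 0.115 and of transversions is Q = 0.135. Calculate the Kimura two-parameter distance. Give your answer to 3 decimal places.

Under the Kimura two-parameter model, d = −½ ln(1 − 2P − Q) − ¼ ln(1 − 2Q).
1 − 2P − Q = 0.635, giving −½ ln(0.635) = 0.227065.
1 − 2Q = 0.73, giving −¼ ln(0.73) = 0.078678.
d = 0.227065 + 0.078678 = 0.305743.

0.306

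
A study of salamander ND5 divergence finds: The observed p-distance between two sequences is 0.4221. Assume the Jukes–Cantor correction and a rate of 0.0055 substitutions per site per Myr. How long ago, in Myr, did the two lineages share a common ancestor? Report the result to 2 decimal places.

56.41

d = −(3/4) ln(1 − 4p/3) = −0.75 ln(1 − 0.5628) = −0.75 ln(0.4372)
  = −0.75 × (-0.827365) = 0.620524 substitutions/site.
Under a molecular clock d = 2μt, so t = d/(2μ) = 0.620524 / (2 × 0.0055) = 56.41 Myr.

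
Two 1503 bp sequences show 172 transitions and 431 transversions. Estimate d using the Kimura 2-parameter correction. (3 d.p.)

P = 172/1503 ≈ 0.114438 and Q = 431/1503 ≈ 0.28676.
Under the Kimura two-parameter model, d = −½ ln(1 − 2P − Q) − ¼ ln(1 − 2Q).
1 − 2P − Q = 0.484364, giving −½ ln(0.484364) = 0.362459.
1 − 2Q = 0.42648, giving −¼ ln(0.42648) = 0.213047.
d = 0.362459 + 0.213047 = 0.575506.

0.576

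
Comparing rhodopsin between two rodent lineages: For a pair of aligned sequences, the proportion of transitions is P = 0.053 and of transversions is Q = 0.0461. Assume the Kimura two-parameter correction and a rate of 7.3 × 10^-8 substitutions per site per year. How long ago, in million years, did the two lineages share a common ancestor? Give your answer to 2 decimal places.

0.73

Under the Kimura two-parameter model, d = −½ ln(1 − 2P − Q) − ¼ ln(1 − 2Q).
1 − 2P − Q = 0.8479, giving −½ ln(0.8479) = 0.082496.
1 − 2Q = 0.9078, giving −¼ ln(0.9078) = 0.024183.
d = 0.082496 + 0.024183 = 0.106679.
Under a molecular clock d = 2μt, so t = d/(2μ) = 0.106679 / (2 × 7.3 × 10^-8) = 0.73 million years.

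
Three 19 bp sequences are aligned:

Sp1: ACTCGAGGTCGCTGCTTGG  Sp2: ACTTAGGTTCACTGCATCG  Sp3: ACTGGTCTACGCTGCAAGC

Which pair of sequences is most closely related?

Sp1–Sp2: 7/19 differ, p = 0.368, d = 0.507.
Sp1–Sp3: 8/19 differ, p = 0.421, d = 0.618.
Sp2–Sp3: 9/19 differ, p = 0.474, d = 0.749.
The smallest distance is between Sp1 and Sp2.

Sp1 and Sp2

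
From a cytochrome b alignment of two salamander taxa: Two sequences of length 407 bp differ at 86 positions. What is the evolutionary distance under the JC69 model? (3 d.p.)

p = 86/407 ≈ 0.211302.
d = −(3/4) ln(1 − 4p/3) = −0.75 ln(1 − 0.281736) = −0.75 ln(0.718264)
  = −0.75 × (-0.330918) = 0.248189 substitutions/site.

0.248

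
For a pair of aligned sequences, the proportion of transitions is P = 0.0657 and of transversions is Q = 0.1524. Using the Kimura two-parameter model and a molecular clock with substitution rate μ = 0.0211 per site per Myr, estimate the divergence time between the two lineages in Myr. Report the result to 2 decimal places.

Under the Kimura two-parameter model, d = −½ ln(1 − 2P − Q) − ¼ ln(1 − 2Q).
1 − 2P − Q = 0.7162, giving −½ ln(0.7162) = 0.166898.
1 − 2Q = 0.6952, giving −¼ ln(0.6952) = 0.090889.
d = 0.166898 + 0.090889 = 0.257787.
Under a molecular clock d = 2μt, so t = d/(2μ) = 0.257787 / (2 × 0.0211) = 6.11 Myr.

6.11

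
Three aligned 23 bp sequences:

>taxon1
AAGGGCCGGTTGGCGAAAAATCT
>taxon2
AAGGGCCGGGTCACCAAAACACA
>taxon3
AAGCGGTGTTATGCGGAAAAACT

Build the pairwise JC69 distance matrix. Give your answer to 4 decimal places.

d(taxon1,taxon2) = 0.3904, d(taxon1,taxon3) = 0.4674, d(taxon2,taxon3) = 0.8922

taxon1–taxon2: 7/23 sites differ → p ≈ 0.304348, d = −0.75 ln(1 − 0.405797) = 0.390401 ≈ 0.3904.
taxon1–taxon3: 8/23 sites differ → p ≈ 0.347826, d = −0.75 ln(1 − 0.463768) = 0.467391 ≈ 0.4674.
taxon2–taxon3: 12/23 sites differ → p ≈ 0.521739, d = −0.75 ln(1 − 0.695652) = 0.892188 ≈ 0.8922.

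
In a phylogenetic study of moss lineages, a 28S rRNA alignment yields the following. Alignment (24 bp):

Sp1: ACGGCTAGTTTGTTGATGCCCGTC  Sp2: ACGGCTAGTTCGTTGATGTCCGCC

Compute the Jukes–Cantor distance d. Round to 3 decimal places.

0.137

The sequences differ at 3 of 24 sites (11, 19, 23), so p = 3/24 = 0.125.
d = −(3/4) ln(1 − 4p/3) = −0.75 ln(1 − 0.166667) = −0.75 ln(0.833333)
  = −0.75 × (-0.182322) = 0.136742 substitutions/site.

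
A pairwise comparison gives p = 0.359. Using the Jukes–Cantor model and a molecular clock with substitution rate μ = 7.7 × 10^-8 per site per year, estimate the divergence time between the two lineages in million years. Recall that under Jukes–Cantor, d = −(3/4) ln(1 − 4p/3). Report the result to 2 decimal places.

3.17

d = −(3/4) ln(1 − 4p/3) = −0.75 ln(1 − 0.478667) = −0.75 ln(0.521333)
  = −0.75 × (-0.651366) = 0.488525 substitutions/site.
Under a molecular clock d = 2μt, so t = d/(2μ) = 0.488525 / (2 × 7.7 × 10^-8) = 3.17 million years.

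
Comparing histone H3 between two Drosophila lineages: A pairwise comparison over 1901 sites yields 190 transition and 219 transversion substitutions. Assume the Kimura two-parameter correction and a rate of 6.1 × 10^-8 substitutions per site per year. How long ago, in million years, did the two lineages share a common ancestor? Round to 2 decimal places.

2.09

P = 190/1901 ≈ 0.099947 and Q = 219/1901 ≈ 0.115203.
Under the Kimura two-parameter model, d = −½ ln(1 − 2P − Q) − ¼ ln(1 − 2Q).
1 − 2P − Q = 0.684903, giving −½ ln(0.684903) = 0.189239.
1 − 2Q = 0.769594, giving −¼ ln(0.769594) = 0.065473.
d = 0.189239 + 0.065473 = 0.254712.
Under a molecular clock d = 2μt, so t = d/(2μ) = 0.254712 / (2 × 6.1 × 10^-8) = 2.09 million years.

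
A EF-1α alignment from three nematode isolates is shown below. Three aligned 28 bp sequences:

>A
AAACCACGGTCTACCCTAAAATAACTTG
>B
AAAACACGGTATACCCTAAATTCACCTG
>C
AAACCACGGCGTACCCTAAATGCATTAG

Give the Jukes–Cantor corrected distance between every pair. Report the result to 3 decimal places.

A–B: 5/28 sites differ → p ≈ 0.178571, d = −0.75 ln(1 − 0.238095) = 0.203950 ≈ 0.204.
A–C: 7/28 sites differ → p = 0.25, d = −0.75 ln(1 − 0.333333) = 0.304098 ≈ 0.304.
B–C: 7/28 sites differ → p = 0.25, d = −0.75 ln(1 − 0.333333) = 0.304098 ≈ 0.304.

d(A,B) = 0.204, d(A,C) = 0.304, d(B,C) = 0.304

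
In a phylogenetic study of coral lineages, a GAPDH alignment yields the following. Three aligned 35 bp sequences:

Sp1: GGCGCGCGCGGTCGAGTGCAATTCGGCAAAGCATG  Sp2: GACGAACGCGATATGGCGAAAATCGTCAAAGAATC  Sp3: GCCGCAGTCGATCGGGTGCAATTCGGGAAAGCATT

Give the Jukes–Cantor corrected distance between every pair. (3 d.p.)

Sp1–Sp2: 13/35 sites differ → p ≈ 0.371429, d = −0.75 ln(1 − 0.495239) = 0.512753 ≈ 0.513.
Sp1–Sp3: 8/35 sites differ → p ≈ 0.228571, d = −0.75 ln(1 − 0.304761) = 0.272625 ≈ 0.273.
Sp2–Sp3: 13/35 sites differ → p ≈ 0.371429, d = −0.75 ln(1 − 0.495239) = 0.512753 ≈ 0.513.

d(Sp1,Sp2) = 0.513, d(Sp1,Sp3) = 0.273, d(Sp2,Sp3) = 0.513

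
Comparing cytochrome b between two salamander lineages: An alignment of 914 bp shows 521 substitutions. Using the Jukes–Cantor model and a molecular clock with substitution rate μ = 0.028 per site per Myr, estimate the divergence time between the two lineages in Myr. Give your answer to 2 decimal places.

19.11

p = 521/914 ≈ 0.570022.
d = −(3/4) ln(1 − 4p/3) = −0.75 ln(1 − 0.760029) = −0.75 ln(0.239971)
  = −0.75 × (-1.427237) = 1.070428 substitutions/site.
Under a molecular clock d = 2μt, so t = d/(2μ) = 1.070428 / (2 × 0.028) = 19.11 Myr.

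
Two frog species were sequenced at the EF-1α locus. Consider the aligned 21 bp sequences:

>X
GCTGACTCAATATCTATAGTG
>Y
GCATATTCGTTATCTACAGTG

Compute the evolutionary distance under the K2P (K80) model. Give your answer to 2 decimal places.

Of 21 sites, 3 differences are transitions and 3 are transversions, so P = 3/21 ≈ 0.142857 and Q = 3/21 ≈ 0.142857.
Under the Kimura two-parameter model, d = −½ ln(1 − 2P − Q) − ¼ ln(1 − 2Q).
1 − 2P − Q = 0.571429, giving −½ ln(0.571429) = 0.279808.
1 − 2Q = 0.714286, giving −¼ ln(0.714286) = 0.084118.
d = 0.279808 + 0.084118 = 0.363926.

0.36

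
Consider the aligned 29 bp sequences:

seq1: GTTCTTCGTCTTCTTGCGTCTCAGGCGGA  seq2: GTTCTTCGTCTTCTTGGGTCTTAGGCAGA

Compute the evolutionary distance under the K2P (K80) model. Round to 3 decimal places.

0.112

Of 29 sites, 2 differences are transitions and 1 are transversions, so P = 2/29 ≈ 0.068966 and Q = 1/29 ≈ 0.034483.
Under the Kimura two-parameter model, d = −½ ln(1 − 2P − Q) − ¼ ln(1 − 2Q).
1 − 2P − Q = 0.827585, giving −½ ln(0.827585) = 0.094622.
1 − 2Q = 0.931034, giving −¼ ln(0.931034) = 0.017865.
d = 0.094622 + 0.017865 = 0.112487.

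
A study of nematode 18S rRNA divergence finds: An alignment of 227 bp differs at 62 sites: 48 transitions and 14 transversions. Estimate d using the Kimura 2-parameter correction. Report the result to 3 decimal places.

P = 48/227 ≈ 0.211454 and Q = 14/227 ≈ 0.061674.
Under the Kimura two-parameter model, d = −½ ln(1 − 2P − Q) − ¼ ln(1 − 2Q).
1 − 2P − Q = 0.515418, giving −½ ln(0.515418) = 0.331389.
1 − 2Q = 0.876652, giving −¼ ln(0.876652) = 0.032911.
d = 0.331389 + 0.032911 = 0.364300.

0.364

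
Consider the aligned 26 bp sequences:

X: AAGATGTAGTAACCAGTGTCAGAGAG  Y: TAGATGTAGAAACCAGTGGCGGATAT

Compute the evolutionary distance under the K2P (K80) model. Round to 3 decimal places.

Of 26 sites, 1 differences are transitions and 5 are transversions, so P = 1/26 ≈ 0.038462 and Q = 5/26 ≈ 0.192308.
Under the Kimura two-parameter model, d = −½ ln(1 − 2P − Q) − ¼ ln(1 − 2Q).
1 − 2P − Q = 0.730768, giving −½ ln(0.730768) = 0.156830.
1 − 2Q = 0.615384, giving −¼ ln(0.615384) = 0.121377.
d = 0.156830 + 0.121377 = 0.278207.

0.278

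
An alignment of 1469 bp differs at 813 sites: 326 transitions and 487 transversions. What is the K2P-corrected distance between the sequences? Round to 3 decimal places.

1.019

P = 326/1469 ≈ 0.22192 and Q = 487/1469 ≈ 0.331518.
Under the Kimura two-parameter model, d = −½ ln(1 − 2P − Q) − ¼ ln(1 − 2Q).
1 − 2P − Q = 0.224642, giving −½ ln(0.224642) = 0.746624.
1 − 2Q = 0.336964, giving −¼ ln(0.336964) = 0.271945.
d = 0.746624 + 0.271945 = 1.018569.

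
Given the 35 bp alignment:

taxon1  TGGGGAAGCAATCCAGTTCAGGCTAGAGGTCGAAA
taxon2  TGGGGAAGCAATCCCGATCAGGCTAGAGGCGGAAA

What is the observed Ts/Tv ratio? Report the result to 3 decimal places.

Transitions are A↔G and C↔T; transversions are all other mismatches.
Transitions: 1. Transversions: 3.
R = 1/3 = 0.333333… ≈ 0.333 (to 3 d.p.).

0.333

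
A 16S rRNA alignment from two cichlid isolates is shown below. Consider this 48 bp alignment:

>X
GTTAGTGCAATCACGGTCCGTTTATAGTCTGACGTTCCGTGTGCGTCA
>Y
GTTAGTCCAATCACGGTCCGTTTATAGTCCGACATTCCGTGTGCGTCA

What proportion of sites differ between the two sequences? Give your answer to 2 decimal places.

0.06

The sequences differ at 3 of 48 positions (sites 7, 30, 34).
p = 3/48 = 0.0625 ≈ 0.06 (to 2 d.p.).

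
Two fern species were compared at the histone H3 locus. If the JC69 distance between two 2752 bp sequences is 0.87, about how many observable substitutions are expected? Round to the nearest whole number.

Invert JC69: p = (3/4)(1 − e^(−4d/3)) = 0.75 × (1 − e^(-1.16)) = 0.75 × (1 − 0.313486) = 0.514886.
Expected differing sites = pL ≈ 0.514886 × 2752 = 1416.966272 ≈ 1417.

1417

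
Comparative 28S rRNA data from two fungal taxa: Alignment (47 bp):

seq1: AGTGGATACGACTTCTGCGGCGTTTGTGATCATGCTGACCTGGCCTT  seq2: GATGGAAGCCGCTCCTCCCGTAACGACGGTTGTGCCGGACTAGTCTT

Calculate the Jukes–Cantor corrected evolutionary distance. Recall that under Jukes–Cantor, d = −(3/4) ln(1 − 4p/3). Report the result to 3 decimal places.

The sequences differ at 24 of 47 sites, so p = 24/47 ≈ 0.510638.
d = −(3/4) ln(1 − 4p/3) = −0.75 ln(1 − 0.680851) = −0.75 ln(0.319149)
  = −0.75 × (-1.142097) = 0.856573 substitutions/site.

0.857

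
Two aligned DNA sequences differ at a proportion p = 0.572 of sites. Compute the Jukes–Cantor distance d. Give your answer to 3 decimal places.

1.079

d = −(3/4) ln(1 − 4p/3) = −0.75 ln(1 − 0.762667) = −0.75 ln(0.237333)
  = −0.75 × (-1.438291) = 1.078718 substitutions/site.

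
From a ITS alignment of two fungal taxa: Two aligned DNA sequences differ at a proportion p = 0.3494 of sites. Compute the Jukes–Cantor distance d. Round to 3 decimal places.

0.470

d = −(3/4) ln(1 − 4p/3) = −0.75 ln(1 − 0.465867) = −0.75 ln(0.534133)
  = −0.75 × (-0.627110) = 0.470333 substitutions/site.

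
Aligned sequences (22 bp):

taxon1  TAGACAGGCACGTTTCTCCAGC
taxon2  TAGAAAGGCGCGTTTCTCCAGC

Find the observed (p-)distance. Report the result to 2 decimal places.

The sequences differ at 2 of 22 positions (sites 5, 10).
p = 2/22 = 0.090909… ≈ 0.09 (to 2 d.p.).

0.09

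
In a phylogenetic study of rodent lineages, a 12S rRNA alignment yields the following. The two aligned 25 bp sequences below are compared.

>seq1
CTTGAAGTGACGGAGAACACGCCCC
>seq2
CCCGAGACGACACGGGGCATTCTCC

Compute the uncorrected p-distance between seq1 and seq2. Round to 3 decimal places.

The sequences differ at 13 of 25 positions.
p = 13/25 = 0.520.

0.520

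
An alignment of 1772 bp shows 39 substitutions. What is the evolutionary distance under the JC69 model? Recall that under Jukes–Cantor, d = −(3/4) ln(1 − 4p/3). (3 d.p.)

0.022

p = 39/1772 ≈ 0.022009.
d = −(3/4) ln(1 − 4p/3) = −0.75 ln(1 − 0.029345) = −0.75 ln(0.970655)
  = −0.75 × (-0.029784) = 0.022338 substitutions/site.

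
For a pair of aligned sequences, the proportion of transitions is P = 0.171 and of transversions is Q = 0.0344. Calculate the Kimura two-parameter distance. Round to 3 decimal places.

0.254

Under the Kimura two-parameter model, d = −½ ln(1 − 2P − Q) − ¼ ln(1 − 2Q).
1 − 2P − Q = 0.6236, giving −½ ln(0.6236) = 0.236123.
1 − 2Q = 0.9312, giving −¼ ln(0.9312) = 0.017820.
d = 0.236123 + 0.017820 = 0.253943.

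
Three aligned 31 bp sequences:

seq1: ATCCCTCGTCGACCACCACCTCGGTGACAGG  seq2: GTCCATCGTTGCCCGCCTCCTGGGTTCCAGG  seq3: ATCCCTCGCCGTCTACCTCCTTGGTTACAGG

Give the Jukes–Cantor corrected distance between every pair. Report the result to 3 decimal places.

seq1–seq2: 9/31 sites differ → p ≈ 0.290323, d = −0.75 ln(1 − 0.387097) = 0.367161 ≈ 0.367.
seq1–seq3: 6/31 sites differ → p ≈ 0.193548, d = −0.75 ln(1 − 0.258064) = 0.223869 ≈ 0.224.
seq2–seq3: 9/31 sites differ → p ≈ 0.290323, d = −0.75 ln(1 − 0.387097) = 0.367161 ≈ 0.367.

d(seq1,seq2) = 0.367, d(seq1,seq3) = 0.224, d(seq2,seq3) = 0.367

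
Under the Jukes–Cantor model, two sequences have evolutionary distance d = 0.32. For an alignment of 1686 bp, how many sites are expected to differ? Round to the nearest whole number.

439

Invert JC69: p = (3/4)(1 − e^(−4d/3)) = 0.75 × (1 − e^(-0.426667)) = 0.75 × (1 − 0.652681) = 0.260489.
Expected differing sites = pL ≈ 0.260489 × 1686 = 439.184454 ≈ 439.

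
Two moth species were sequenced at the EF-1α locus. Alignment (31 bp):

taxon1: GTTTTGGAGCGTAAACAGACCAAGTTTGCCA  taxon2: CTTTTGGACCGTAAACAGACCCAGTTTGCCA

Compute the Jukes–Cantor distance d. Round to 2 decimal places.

0.10

The sequences differ at 3 of 31 sites (1, 9, 22), so p = 3/31 ≈ 0.096774.
d = −(3/4) ln(1 − 4p/3) = −0.75 ln(1 − 0.129032) = −0.75 ln(0.870968)
  = −0.75 × (-0.138150) = 0.103613 substitutions/site.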